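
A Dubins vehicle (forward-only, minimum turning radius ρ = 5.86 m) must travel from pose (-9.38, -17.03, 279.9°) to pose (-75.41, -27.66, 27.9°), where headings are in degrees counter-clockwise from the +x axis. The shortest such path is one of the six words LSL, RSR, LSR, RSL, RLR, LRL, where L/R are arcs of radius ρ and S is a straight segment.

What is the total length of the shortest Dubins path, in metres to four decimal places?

Let ψ = atan2(Δy, Δx) = atan2(-10.63, -66.03) = -170.8546° be the start→goal bearing.
Normalize: d = |goal − start| / ρ = 66.880175/5.86 = 11.412999, α = (θ_start − ψ) mod 360° = 90.7546° = 1.583966 rad, β = (θ_goal − ψ) mod 360° = 198.7546° = 3.468922 rad.
Common terms: sin α = 0.999913, cos α = -0.013169, sin β = -0.321515, cos β = -0.946904, cos(α−β) = -0.309017, d² = 130.256549. Work in radians in the unit-radius frame; every candidate has L = ρ·(t + p + q).
LSL: p² = 2 + d² − 2cos(α−β) + 2d(sin α − sin β) = 163.037502; p = √p² = 12.768614; φ = atan2(cos β − cos α, d + sin α − sin β) = -0.073193 rad; t = (φ − α) mod 2π = 4.626027 rad, q = (β − φ) mod 2π = 3.542114 rad → L = 5.86·(4.626027 + 12.768614 + 3.542114) = 5.86·20.936755 = 122.689383 m
RSR: p² = 2 + d² − 2cos(α−β) + 2d(sin β − sin α) = 102.711664; p = √p² = 10.134676; φ = atan2(cos α − cos β, d − sin α + sin β) = 0.092264 rad; t = (α − φ) mod 2π = 1.491702 rad, q = (φ − β) mod 2π = 2.906527 rad → L = 5.86·(1.491702 + 10.134676 + 2.906527) = 5.86·14.532906 = 85.162829 m
LSR: p² = d² − 2 + 2cos(α−β) + 2d(sin α + sin β) = 143.123634; p = √p² = 11.963429; φ = atan2(−cos α − cos β, d + sin α + sin β) − atan2(−2, p) = 0.244880 rad; t = (φ − α) mod 2π = 4.944099 rad, q = (φ − β) mod 2π = 3.059143 rad → L = 5.86·(4.944099 + 11.963429 + 3.059143) = 5.86·19.966671 = 117.004692 m
RSL: p² = d² − 2 + 2cos(α−β) − 2d(sin α + sin β) = 112.153396; p = √p² = 10.590250; φ = atan2(cos α + cos β, d − sin α − sin β) − atan2(2, p) = -0.275855 rad; t = (α − φ) mod 2π = 1.859821 rad, q = (β − φ) mod 2π = 3.744776 rad → L = 5.86·(1.859821 + 10.590250 + 3.744776) = 5.86·16.194847 = 94.901803 m
RLR: c = (6 − d² + 2cos(α−β) + 2d(sin α − sin β))/8 = -11.838958, |c| > 1 → infeasible
LRL: c = (6 − d² + 2cos(α−β) − 2d(sin α − sin β))/8 = -19.379688, |c| > 1 → infeasible
Shortest: RSR with L = 85.162829 m ≈ 85.1628 m

85.1628 m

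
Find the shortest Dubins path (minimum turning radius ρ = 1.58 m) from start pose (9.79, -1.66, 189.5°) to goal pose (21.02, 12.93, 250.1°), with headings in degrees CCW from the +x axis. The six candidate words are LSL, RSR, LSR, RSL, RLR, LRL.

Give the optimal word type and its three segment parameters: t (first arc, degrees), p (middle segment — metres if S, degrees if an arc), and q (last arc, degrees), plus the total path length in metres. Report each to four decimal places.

RSR: t = 135.9023°, p = 16.8592 m, q = 163.4977°, L = 25.1155 m

Let ψ = atan2(Δy, Δx) = atan2(14.59, 11.23) = 52.4143° be the start→goal bearing.
Normalize: d = |goal − start| / ρ = 18.411437/1.58 = 11.652808, α = (θ_start − ψ) mod 360° = 137.0857° = 2.392596 rad, β = (θ_goal − ψ) mod 360° = 197.6857° = 3.450266 rad.
Common terms: sin α = 0.680904, cos α = -0.732373, sin β = -0.303795, cos β = -0.952737, cos(α−β) = 0.490904, d² = 135.787935. Work in radians in the unit-radius frame; every candidate has L = ρ·(t + p + q).
LSL: p² = 2 + d² − 2cos(α−β) + 2d(sin α − sin β) = 159.755140; p = √p² = 12.639428; φ = atan2(cos β − cos α, d + sin α − sin β) = -0.017436 rad; t = (φ − α) mod 2π = 3.873153 rad, q = (β − φ) mod 2π = 3.467701 rad → L = 1.58·(3.873153 + 12.639428 + 3.467701) = 1.58·19.980283 = 31.568847 m
RSR: p² = 2 + d² − 2cos(α−β) + 2d(sin β − sin α) = 113.857114; p = √p² = 10.670385; φ = atan2(cos α − cos β, d − sin α + sin β) = 0.020653 rad; t = (α − φ) mod 2π = 2.371943 rad, q = (φ − β) mod 2π = 2.853573 rad → L = 1.58·(2.371943 + 10.670385 + 2.853573) = 1.58·15.895901 = 25.115523 m
LSR: p² = d² − 2 + 2cos(α−β) + 2d(sin α + sin β) = 143.558507; p = √p² = 11.981590; φ = atan2(−cos α − cos β, d + sin α + sin β) − atan2(−2, p) = 0.304569 rad; t = (φ − α) mod 2π = 4.195158 rad, q = (φ − β) mod 2π = 3.137488 rad → L = 1.58·(4.195158 + 11.981590 + 3.137488) = 1.58·19.314237 = 30.516494 m
RSL: p² = d² − 2 + 2cos(α−β) − 2d(sin α + sin β) = 125.980977; p = √p² = 11.224125; φ = atan2(cos α + cos β, d − sin α − sin β) − atan2(2, p) = -0.324685 rad; t = (α − φ) mod 2π = 2.717281 rad, q = (β − φ) mod 2π = 3.774951 rad → L = 1.58·(2.717281 + 11.224125 + 3.774951) = 1.58·17.716357 = 27.991844 m
RLR: c = (6 − d² + 2cos(α−β) + 2d(sin α − sin β))/8 = -13.232139, |c| > 1 → infeasible
LRL: c = (6 − d² + 2cos(α−β) − 2d(sin α − sin β))/8 = -18.969393, |c| > 1 → infeasible
Shortest: RSR with L = 25.115523 m ≈ 25.1155 m
Convert RSR to answer units (arcs ×180/π): t = 2.371943·180/π = 135.9023°, p = ρ·p = 1.58·10.670385 = 16.8592 m, q = 2.853573·180/π = 163.4977°, L = 25.1155 m.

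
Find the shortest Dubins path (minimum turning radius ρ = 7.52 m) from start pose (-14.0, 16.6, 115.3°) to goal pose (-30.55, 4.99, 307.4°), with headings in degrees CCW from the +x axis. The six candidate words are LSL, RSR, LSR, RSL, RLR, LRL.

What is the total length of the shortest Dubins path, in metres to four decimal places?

30.5913 m

Let ψ = atan2(Δy, Δx) = atan2(-11.61, -16.55) = -144.9499° be the start→goal bearing.
Normalize: d = |goal − start| / ρ = 20.216196/7.52 = 2.688324, α = (θ_start − ψ) mod 360° = 260.2499° = 4.542218 rad, β = (θ_goal − ψ) mod 360° = 92.3499° = 1.611810 rad.
Common terms: sin α = -0.985556, cos α = -0.169351, sin β = 0.999159, cos β = -0.041003, cos(α−β) = -0.977783, d² = 7.227086. Work in radians in the unit-radius frame; every candidate has L = ρ·(t + p + q).
LSL: p² = 2 + d² − 2cos(α−β) + 2d(sin α − sin β) = 0.511539; p = √p² = 0.715220; φ = atan2(cos β − cos α, d + sin α − sin β) = 0.180430 rad; t = (φ − α) mod 2π = 1.921397 rad, q = (β − φ) mod 2π = 1.431380 rad → L = 7.52·(1.921397 + 0.715220 + 1.431380) = 7.52·4.067997 = 30.591338 m
RSR: p² = 2 + d² − 2cos(α−β) + 2d(sin β − sin α) = 21.853766; p = √p² = 4.674801; φ = atan2(cos α − cos β, d − sin α + sin β) = -0.027459 rad; t = (α − φ) mod 2π = 4.569677 rad, q = (φ − β) mod 2π = 4.643916 rad → L = 7.52·(4.569677 + 4.674801 + 4.643916) = 7.52·13.888394 = 104.440725 m
LSR: p² = d² − 2 + 2cos(α−β) + 2d(sin α + sin β) = 3.344659; p = √p² = 1.828841; φ = atan2(−cos α − cos β, d + sin α + sin β) − atan2(−2, p) = 0.907767 rad; t = (φ − α) mod 2π = 2.648734 rad, q = (φ − β) mod 2π = 5.579142 rad → L = 7.52·(2.648734 + 1.828841 + 5.579142) = 7.52·10.056718 = 75.626516 m
RSL: p² = d² − 2 + 2cos(α−β) − 2d(sin α + sin β) = 3.198380; p = √p² = 1.788402; φ = atan2(cos α + cos β, d − sin α − sin β) − atan2(2, p) = -0.919678 rad; t = (α − φ) mod 2π = 5.461896 rad, q = (β − φ) mod 2π = 2.531488 rad → L = 7.52·(5.461896 + 1.788402 + 2.531488) = 7.52·9.781786 = 73.559030 m
RLR: c = (6 − d² + 2cos(α−β) + 2d(sin α − sin β))/8 = -1.731721, |c| > 1 → infeasible
LRL: c = (6 − d² + 2cos(α−β) − 2d(sin α − sin β))/8 = 0.936058; p = 2π − arccos c = 5.923642 rad; φ = atan2(cos β − cos α, d + sin α − sin β) = 0.180430 rad; t = (φ − α + p/2) mod 2π = 4.883218 rad, q = (β − α − t + p) mod 2π = 4.393201 rad → L = 7.52·(4.883218 + 5.923642 + 4.393201) = 7.52·15.200062 = 114.304463 m
Shortest: LSL with L = 30.591338 m ≈ 30.5913 m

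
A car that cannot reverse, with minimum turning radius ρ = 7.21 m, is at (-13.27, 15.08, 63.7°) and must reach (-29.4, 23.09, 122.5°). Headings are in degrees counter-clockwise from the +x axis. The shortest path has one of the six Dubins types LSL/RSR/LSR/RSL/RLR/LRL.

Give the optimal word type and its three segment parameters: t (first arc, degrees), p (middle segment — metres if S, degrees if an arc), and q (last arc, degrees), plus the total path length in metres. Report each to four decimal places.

RLR: t = 55.2626°, p = 258.3244°, q = 144.2618°, L = 57.6149 m

Let ψ = atan2(Δy, Δx) = atan2(8.01, -16.13) = 153.5915° be the start→goal bearing.
Normalize: d = |goal − start| / ρ = 18.009359/7.21 = 2.497831, α = (θ_start − ψ) mod 360° = 270.1085° = 4.714283 rad, β = (θ_goal − ψ) mod 360° = 328.9085° = 5.740537 rad.
Common terms: sin α = -0.999998, cos α = 0.001894, sin β = -0.516406, cos β = 0.856344, cos(α−β) = 0.518027, d² = 6.239158. Work in radians in the unit-radius frame; every candidate has L = ρ·(t + p + q).
LSL: p² = 2 + d² − 2cos(α−β) + 2d(sin α − sin β) = 4.787239; p = √p² = 2.187976; φ = atan2(cos β − cos α, d + sin α − sin β) = 0.401197 rad; t = (φ − α) mod 2π = 1.970099 rad, q = (β − φ) mod 2π = 5.339340 rad → L = 7.21·(1.970099 + 2.187976 + 5.339340) = 7.21·9.497415 = 68.476362 m
RSR: p² = 2 + d² − 2cos(α−β) + 2d(sin β − sin α) = 9.618968; p = √p² = 3.101446; φ = atan2(cos α − cos β, d − sin α + sin β) = -0.279110 rad; t = (α − φ) mod 2π = 4.993394 rad, q = (φ − β) mod 2π = 0.263538 rad → L = 7.21·(4.993394 + 3.101446 + 0.263538) = 7.21·8.358378 = 60.263905 m
LSR: p² = d² − 2 + 2cos(α−β) + 2d(sin α + sin β) = -2.300228 < 0 → infeasible
RSL: p² = d² − 2 + 2cos(α−β) − 2d(sin α + sin β) = 12.850652; p = √p² = 3.584781; φ = atan2(cos α + cos β, d − sin α − sin β) − atan2(2, p) = -0.298271 rad; t = (α − φ) mod 2π = 5.012555 rad, q = (β − φ) mod 2π = 6.038808 rad → L = 7.21·(5.012555 + 3.584781 + 6.038808) = 7.21·14.636144 = 105.526596 m
RLR: c = (6 − d² + 2cos(α−β) + 2d(sin α − sin β))/8 = -0.202371; p = 2π − arccos c = 4.508611 rad; φ = atan2(cos α − cos β, d − sin α + sin β) = -0.279110 rad; t = (α − φ + p/2) mod 2π = 0.964514 rad, q = (α − β − t + p) mod 2π = 2.517843 rad → L = 7.21·(0.964514 + 4.508611 + 2.517843) = 7.21·7.990967 = 57.614875 m
LRL: c = (6 − d² + 2cos(α−β) − 2d(sin α − sin β))/8 = 0.401595; p = 2π − arccos c = 5.125647 rad; φ = atan2(cos β − cos α, d + sin α − sin β) = 0.401197 rad; t = (φ − α + p/2) mod 2π = 4.532922 rad, q = (β − α − t + p) mod 2π = 1.618978 rad → L = 7.21·(4.532922 + 5.125647 + 1.618978) = 7.21·11.277547 = 81.311117 m
Shortest: RLR with L = 57.614875 m ≈ 57.6149 m
Convert RLR to answer units (arcs ×180/π): t = 0.964514·180/π = 55.2626°, p = 4.508611·180/π = 258.3244°, q = 2.517843·180/π = 144.2618°, L = 57.6149 m.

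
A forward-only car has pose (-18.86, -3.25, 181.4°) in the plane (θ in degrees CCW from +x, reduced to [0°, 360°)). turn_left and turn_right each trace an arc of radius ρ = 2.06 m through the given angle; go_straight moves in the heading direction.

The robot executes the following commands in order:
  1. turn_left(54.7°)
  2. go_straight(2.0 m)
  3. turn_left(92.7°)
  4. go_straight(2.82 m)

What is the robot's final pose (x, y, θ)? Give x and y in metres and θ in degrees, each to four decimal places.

(-18.5802, -10.1923, 328.8000°)

set_pose: (x, y, θ) = (-18.8600, -3.2500, 181.4000°), ρ = 2.06
turn_left(54.7°): centre at ρ to the left, rotate +54.7° → (-20.5195, -4.1604, 236.1000°)
go_straight(2.0): x += 2.0·cos θ, y += 2.0·sin θ → (-21.6350, -5.8205, 236.1000°)
turn_left(92.7°): centre at ρ to the left, rotate +92.7° → (-20.9923, -8.7315, 328.8000°)
go_straight(2.82): x += 2.82·cos θ, y += 2.82·sin θ → (-18.5802, -10.1923, 328.8000°)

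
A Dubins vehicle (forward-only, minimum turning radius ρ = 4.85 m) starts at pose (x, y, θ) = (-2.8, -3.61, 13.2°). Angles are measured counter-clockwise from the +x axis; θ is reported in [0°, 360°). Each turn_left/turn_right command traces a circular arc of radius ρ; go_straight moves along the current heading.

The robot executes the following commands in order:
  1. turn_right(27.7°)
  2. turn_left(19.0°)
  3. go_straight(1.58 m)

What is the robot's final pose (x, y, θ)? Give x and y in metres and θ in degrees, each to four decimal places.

set_pose: (x, y, θ) = (-2.8000, -3.6100, 13.2000°), ρ = 4.85
turn_right(27.7°): centre at ρ to the right, rotate −27.7° → (-0.4782, -3.6363, -14.5000° ≡ 345.5000°)
turn_left(19.0°): centre at ρ to the left, rotate +19.0° → (1.1167, -3.7759, 364.5000° ≡ 4.5000°)
go_straight(1.58): x += 1.58·cos θ, y += 1.58·sin θ → (2.6918, -3.6519, 4.5000°)

(2.6918, -3.6519, 4.5000°)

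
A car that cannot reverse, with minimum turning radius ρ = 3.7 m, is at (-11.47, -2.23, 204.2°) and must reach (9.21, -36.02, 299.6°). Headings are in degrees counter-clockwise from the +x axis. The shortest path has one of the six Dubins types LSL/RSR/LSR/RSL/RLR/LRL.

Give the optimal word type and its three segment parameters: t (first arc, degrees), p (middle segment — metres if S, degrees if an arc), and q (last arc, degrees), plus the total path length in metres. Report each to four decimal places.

LSR: t = 103.9873°, p = 35.2011 m, q = 8.5873°, L = 42.4708 m

Let ψ = atan2(Δy, Δx) = atan2(-33.79, 20.68) = -58.5327° be the start→goal bearing.
Normalize: d = |goal − start| / ρ = 39.615988/3.7 = 10.707024, α = (θ_start − ψ) mod 360° = 262.7327° = 4.585551 rad, β = (θ_goal − ψ) mod 360° = 358.1327° = 6.250595 rad.
Common terms: sin α = -0.991967, cos α = -0.126498, sin β = -0.032584, cos β = 0.999469, cos(α−β) = -0.094108, d² = 114.640358. Work in radians in the unit-radius frame; every candidate has L = ρ·(t + p + q).
LSL: p² = 2 + d² − 2cos(α−β) + 2d(sin α − sin β) = 96.284311; p = √p² = 9.812457; φ = atan2(cos β − cos α, d + sin α − sin β) = 0.115002 rad; t = (φ − α) mod 2π = 1.812636 rad, q = (β − φ) mod 2π = 6.135593 rad → L = 3.7·(1.812636 + 9.812457 + 6.135593) = 3.7·17.760686 = 65.714539 m
RSR: p² = 2 + d² − 2cos(α−β) + 2d(sin β − sin α) = 137.372838; p = √p² = 11.720616; φ = atan2(cos α − cos β, d − sin α + sin β) = -0.096216 rad; t = (α − φ) mod 2π = 4.681767 rad, q = (φ − β) mod 2π = 6.219560 rad → L = 3.7·(4.681767 + 11.720616 + 6.219560) = 3.7·22.621942 = 83.701187 m
LSR: p² = d² − 2 + 2cos(α−β) + 2d(sin α + sin β) = 90.512354; p = √p² = 9.513798; φ = atan2(−cos α − cos β, d + sin α + sin β) − atan2(−2, p) = 0.117287 rad; t = (φ − α) mod 2π = 1.814921 rad, q = (φ − β) mod 2π = 0.149877 rad → L = 3.7·(1.814921 + 9.513798 + 0.149877) = 3.7·11.478596 = 42.470807 m
RSL: p² = d² − 2 + 2cos(α−β) − 2d(sin α + sin β) = 134.391929; p = √p² = 11.592753; φ = atan2(cos α + cos β, d − sin α − sin β) − atan2(2, p) = -0.096565 rad; t = (α − φ) mod 2π = 4.682116 rad, q = (β − φ) mod 2π = 0.063975 rad → L = 3.7·(4.682116 + 11.592753 + 0.063975) = 3.7·16.338844 = 60.453722 m
RLR: c = (6 − d² + 2cos(α−β) + 2d(sin α − sin β))/8 = -16.171605, |c| > 1 → infeasible
LRL: c = (6 − d² + 2cos(α−β) − 2d(sin α − sin β))/8 = -11.035539, |c| > 1 → infeasible
Shortest: LSR with L = 42.470807 m ≈ 42.4708 m
Convert LSR to answer units (arcs ×180/π): t = 1.814921·180/π = 103.9873°, p = ρ·p = 3.7·9.513798 = 35.2011 m, q = 0.149877·180/π = 8.5873°, L = 42.4708 m.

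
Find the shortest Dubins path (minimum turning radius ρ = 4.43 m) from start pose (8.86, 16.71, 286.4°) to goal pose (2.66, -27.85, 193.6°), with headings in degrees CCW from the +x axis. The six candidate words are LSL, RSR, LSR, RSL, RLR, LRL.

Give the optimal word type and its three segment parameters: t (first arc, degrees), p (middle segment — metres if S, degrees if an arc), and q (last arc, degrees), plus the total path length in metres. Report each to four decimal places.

RSR: t = 20.7865°, p = 39.1180 m, q = 72.0135°, L = 46.2931 m

Let ψ = atan2(Δy, Δx) = atan2(-44.56, -6.20) = -97.9212° be the start→goal bearing.
Normalize: d = |goal − start| / ρ = 44.989261/4.43 = 10.155589, α = (θ_start − ψ) mod 360° = 24.3212° = 0.424485 rad, β = (θ_goal − ψ) mod 360° = 291.5212° = 5.088004 rad.
Common terms: sin α = 0.411851, cos α = 0.911251, sin β = -0.930282, cos β = 0.366845, cos(α−β) = -0.048850, d² = 103.135996. Work in radians in the unit-radius frame; every candidate has L = ρ·(t + p + q).
LSL: p² = 2 + d² − 2cos(α−β) + 2d(sin α − sin β) = 132.494004; p = √p² = 11.510604; φ = atan2(cos β − cos α, d + sin α − sin β) = -0.047314 rad; t = (φ − α) mod 2π = 5.811387 rad, q = (β − φ) mod 2π = 5.135318 rad → L = 4.43·(5.811387 + 11.510604 + 5.135318) = 4.43·22.457309 = 99.485879 m
RSR: p² = 2 + d² − 2cos(α−β) + 2d(sin β − sin α) = 77.973387; p = √p² = 8.830254; φ = atan2(cos α − cos β, d − sin α + sin β) = 0.061691 rad; t = (α − φ) mod 2π = 0.362793 rad, q = (φ − β) mod 2π = 1.256872 rad → L = 4.43·(0.362793 + 8.830254 + 1.256872) = 4.43·10.449920 = 46.293144 m
LSR: p² = d² − 2 + 2cos(α−β) + 2d(sin α + sin β) = 90.508355; p = √p² = 9.513588; φ = atan2(−cos α − cos β, d + sin α + sin β) − atan2(−2, p) = 0.075356 rad; t = (φ − α) mod 2π = 5.934057 rad, q = (φ − β) mod 2π = 1.270537 rad → L = 4.43·(5.934057 + 9.513588 + 1.270537) = 4.43·16.718182 = 74.061544 m
RSL: p² = d² − 2 + 2cos(α−β) − 2d(sin α + sin β) = 111.568237; p = √p² = 10.562587; φ = atan2(cos α + cos β, d − sin α − sin β) − atan2(2, p) = -0.067961 rad; t = (α − φ) mod 2π = 0.492445 rad, q = (β − φ) mod 2π = 5.155965 rad → L = 4.43·(0.492445 + 10.562587 + 5.155965) = 4.43·16.210997 = 71.814716 m
RLR: c = (6 − d² + 2cos(α−β) + 2d(sin α − sin β))/8 = -8.746673, |c| > 1 → infeasible
LRL: c = (6 − d² + 2cos(α−β) − 2d(sin α − sin β))/8 = -15.561750, |c| > 1 → infeasible
Shortest: RSR with L = 46.293144 m ≈ 46.2931 m
Convert RSR to answer units (arcs ×180/π): t = 0.362793·180/π = 20.7865°, p = ρ·p = 4.43·8.830254 = 39.1180 m, q = 1.256872·180/π = 72.0135°, L = 46.2931 m.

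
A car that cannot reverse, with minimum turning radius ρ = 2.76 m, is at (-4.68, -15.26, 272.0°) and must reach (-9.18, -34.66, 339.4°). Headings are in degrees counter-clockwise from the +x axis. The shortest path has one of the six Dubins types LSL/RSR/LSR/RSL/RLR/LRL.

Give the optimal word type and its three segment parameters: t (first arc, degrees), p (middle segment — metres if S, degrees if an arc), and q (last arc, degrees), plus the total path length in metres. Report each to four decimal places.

Let ψ = atan2(Δy, Δx) = atan2(-19.40, -4.50) = -103.0593° be the start→goal bearing.
Normalize: d = |goal − start| / ρ = 19.915070/2.76 = 7.215605, α = (θ_start − ψ) mod 360° = 15.0593° = 0.262835 rad, β = (θ_goal − ψ) mod 360° = 82.4593° = 1.439186 rad.
Common terms: sin α = 0.259819, cos α = 0.965657, sin β = 0.991352, cos β = 0.131230, cos(α−β) = 0.384295, d² = 52.064955. Work in radians in the unit-radius frame; every candidate has L = ρ·(t + p + q).
LSL: p² = 2 + d² − 2cos(α−β) + 2d(sin α − sin β) = 42.739456; p = √p² = 6.537542; φ = atan2(cos β − cos α, d + sin α − sin β) = -0.127985 rad; t = (φ − α) mod 2π = 5.892365 rad, q = (β − φ) mod 2π = 1.567172 rad → L = 2.76·(5.892365 + 6.537542 + 1.567172) = 2.76·13.997079 = 38.631939 m
RSR: p² = 2 + d² − 2cos(α−β) + 2d(sin β − sin α) = 63.853272; p = √p² = 7.990824; φ = atan2(cos α − cos β, d − sin α + sin β) = 0.104614 rad; t = (α − φ) mod 2π = 0.158221 rad, q = (φ − β) mod 2π = 4.948613 rad → L = 2.76·(0.158221 + 7.990824 + 4.948613) = 2.76·13.097658 = 36.149535 m
LSR: p² = d² − 2 + 2cos(α−β) + 2d(sin α + sin β) = 68.889452; p = √p² = 8.299967; φ = atan2(−cos α − cos β, d + sin α + sin β) − atan2(−2, p) = 0.107623 rad; t = (φ − α) mod 2π = 6.127973 rad, q = (φ − β) mod 2π = 4.951621 rad → L = 2.76·(6.127973 + 8.299967 + 4.951621) = 2.76·19.379562 = 53.487591 m
RSL: p² = d² − 2 + 2cos(α−β) − 2d(sin α + sin β) = 32.777639; p = √p² = 5.725176; φ = atan2(cos α + cos β, d − sin α − sin β) − atan2(2, p) = -0.154209 rad; t = (α − φ) mod 2π = 0.417044 rad, q = (β − φ) mod 2π = 1.593396 rad → L = 2.76·(0.417044 + 5.725176 + 1.593396) = 2.76·7.735615 = 21.350297 m
RLR: c = (6 − d² + 2cos(α−β) + 2d(sin α − sin β))/8 = -6.981659, |c| > 1 → infeasible
LRL: c = (6 − d² + 2cos(α−β) − 2d(sin α − sin β))/8 = -4.342432, |c| > 1 → infeasible
Shortest: RSL with L = 21.350297 m ≈ 21.3503 m
Convert RSL to answer units (arcs ×180/π): t = 0.417044·180/π = 23.8948°, p = ρ·p = 2.76·5.725176 = 15.8015 m, q = 1.593396·180/π = 91.2948°, L = 21.3503 m.

RSL: t = 23.8948°, p = 15.8015 m, q = 91.2948°, L = 21.3503 m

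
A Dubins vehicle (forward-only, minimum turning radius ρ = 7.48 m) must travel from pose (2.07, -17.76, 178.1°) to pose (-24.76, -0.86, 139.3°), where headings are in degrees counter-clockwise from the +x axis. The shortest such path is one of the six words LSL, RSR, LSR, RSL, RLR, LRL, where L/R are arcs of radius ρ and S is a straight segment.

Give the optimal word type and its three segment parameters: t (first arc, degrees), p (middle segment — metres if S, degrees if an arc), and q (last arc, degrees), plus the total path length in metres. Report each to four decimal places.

Let ψ = atan2(Δy, Δx) = atan2(16.90, -26.83) = 147.7935° be the start→goal bearing.
Normalize: d = |goal − start| / ρ = 31.708972/7.48 = 4.239167, α = (θ_start − ψ) mod 360° = 30.3065° = 0.528948 rad, β = (θ_goal − ψ) mod 360° = 351.5065° = 6.134946 rad.
Common terms: sin α = 0.504625, cos α = 0.863338, sin β = -0.147697, cos β = 0.989033, cos(α−β) = 0.779338, d² = 17.970540. Work in radians in the unit-radius frame; every candidate has L = ρ·(t + p + q).
LSL: p² = 2 + d² − 2cos(α−β) + 2d(sin α − sin β) = 23.942475; p = √p² = 4.893105; φ = atan2(cos β − cos α, d + sin α − sin β) = 0.025691 rad; t = (φ − α) mod 2π = 5.779928 rad, q = (β − φ) mod 2π = 6.109255 rad → L = 7.48·(5.779928 + 4.893105 + 6.109255) = 7.48·16.782288 = 125.531512 m
RSR: p² = 2 + d² − 2cos(α−β) + 2d(sin β − sin α) = 12.881253; p = √p² = 3.589046; φ = atan2(cos α − cos β, d − sin α + sin β) = -0.035029 rad; t = (α − φ) mod 2π = 0.563977 rad, q = (φ − β) mod 2π = 0.113211 rad → L = 7.48·(0.563977 + 3.589046 + 0.113211) = 7.48·4.266234 = 31.911430 m
LSR: p² = d² − 2 + 2cos(α−β) + 2d(sin α + sin β) = 20.555372; p = √p² = 4.533803; φ = atan2(−cos α − cos β, d + sin α + sin β) − atan2(−2, p) = 0.032337 rad; t = (φ − α) mod 2π = 5.786574 rad, q = (φ − β) mod 2π = 0.180577 rad → L = 7.48·(5.786574 + 4.533803 + 0.180577) = 7.48·10.500954 = 78.547135 m
RSL: p² = d² − 2 + 2cos(α−β) − 2d(sin α + sin β) = 14.503059; p = √p² = 3.808288; φ = atan2(cos α + cos β, d − sin α − sin β) − atan2(2, p) = -0.038388 rad; t = (α − φ) mod 2π = 0.567336 rad, q = (β − φ) mod 2π = 6.173333 rad → L = 7.48·(0.567336 + 3.808288 + 6.173333) = 7.48·10.548957 = 78.906202 m
RLR: c = (6 − d² + 2cos(α−β) + 2d(sin α − sin β))/8 = -0.610157; p = 2π − arccos c = 4.056131 rad; φ = atan2(cos α − cos β, d − sin α + sin β) = -0.035029 rad; t = (α − φ + p/2) mod 2π = 2.592042 rad, q = (α − β − t + p) mod 2π = 2.141276 rad → L = 7.48·(2.592042 + 4.056131 + 2.141276) = 7.48·8.789449 = 65.745080 m
LRL: c = (6 − d² + 2cos(α−β) − 2d(sin α − sin β))/8 = -1.992809, |c| > 1 → infeasible
Shortest: RSR with L = 31.911430 m ≈ 31.9114 m
Convert RSR to answer units (arcs ×180/π): t = 0.563977·180/π = 32.3135°, p = ρ·p = 7.48·3.589046 = 26.8461 m, q = 0.113211·180/π = 6.4865°, L = 31.9114 m.

RSR: t = 32.3135°, p = 26.8461 m, q = 6.4865°, L = 31.9114 m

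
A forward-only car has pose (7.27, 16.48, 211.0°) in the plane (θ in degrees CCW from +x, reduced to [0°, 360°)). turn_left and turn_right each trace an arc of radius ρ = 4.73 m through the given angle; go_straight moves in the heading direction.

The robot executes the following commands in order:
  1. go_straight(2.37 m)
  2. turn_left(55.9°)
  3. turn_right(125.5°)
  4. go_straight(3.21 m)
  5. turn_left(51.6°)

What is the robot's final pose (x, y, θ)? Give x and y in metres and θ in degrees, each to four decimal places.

set_pose: (x, y, θ) = (7.2700, 16.4800, 211.0000°), ρ = 4.73
go_straight(2.37): x += 2.37·cos θ, y += 2.37·sin θ → (5.2385, 15.2594, 211.0000°)
turn_left(55.9°): centre at ρ to the left, rotate +55.9° → (2.9516, 11.4608, 266.9000°)
turn_right(125.5°): centre at ρ to the right, rotate −125.5° → (-4.7225, 8.0200, 141.4000°)
go_straight(3.21): x += 3.21·cos θ, y += 3.21·sin θ → (-7.2311, 10.0226, 141.4000°)
turn_left(51.6°): centre at ρ to the left, rotate +51.6° → (-11.2461, 10.9348, 193.0000°)

(-11.2461, 10.9348, 193.0000°)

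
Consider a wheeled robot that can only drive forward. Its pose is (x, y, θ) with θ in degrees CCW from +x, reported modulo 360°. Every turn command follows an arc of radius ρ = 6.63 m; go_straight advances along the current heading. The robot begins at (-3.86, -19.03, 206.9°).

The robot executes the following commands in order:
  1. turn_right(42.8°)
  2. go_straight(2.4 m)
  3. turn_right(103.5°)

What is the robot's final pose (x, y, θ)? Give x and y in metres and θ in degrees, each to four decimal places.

(-14.9440, -9.2052, 60.6000°)

set_pose: (x, y, θ) = (-3.8600, -19.0300, 206.9000°), ρ = 6.63
turn_right(42.8°): centre at ρ to the right, rotate −42.8° → (-8.6760, -19.4937, 164.1000°)
go_straight(2.4): x += 2.4·cos θ, y += 2.4·sin θ → (-10.9842, -18.8362, 164.1000°)
turn_right(103.5°): centre at ρ to the right, rotate −103.5° → (-14.9440, -9.2052, 60.6000°)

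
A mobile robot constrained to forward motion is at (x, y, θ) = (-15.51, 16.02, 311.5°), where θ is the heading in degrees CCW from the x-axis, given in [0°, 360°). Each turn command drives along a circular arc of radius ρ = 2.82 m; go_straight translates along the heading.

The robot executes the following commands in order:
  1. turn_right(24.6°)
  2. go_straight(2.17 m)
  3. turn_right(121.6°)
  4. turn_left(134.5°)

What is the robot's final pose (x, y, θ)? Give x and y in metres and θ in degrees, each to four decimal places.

set_pose: (x, y, θ) = (-15.5100, 16.0200, 311.5000°), ρ = 2.82
turn_right(24.6°): centre at ρ to the right, rotate −24.6° → (-14.9238, 14.9712, 286.9000°)
go_straight(2.17): x += 2.17·cos θ, y += 2.17·sin θ → (-14.2930, 12.8949, 286.9000°)
turn_right(121.6°): centre at ρ to the right, rotate −121.6° → (-17.7068, 9.3474, 165.3000°)
turn_left(134.5°): centre at ρ to the left, rotate +134.5° → (-20.8695, 5.2183, 299.8000°)

(-20.8695, 5.2183, 299.8000°)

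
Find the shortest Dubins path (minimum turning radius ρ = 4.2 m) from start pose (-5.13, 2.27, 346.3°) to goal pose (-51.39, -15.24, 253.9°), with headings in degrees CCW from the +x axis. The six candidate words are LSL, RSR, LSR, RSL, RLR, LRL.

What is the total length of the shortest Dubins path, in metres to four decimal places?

59.2958 m

Let ψ = atan2(Δy, Δx) = atan2(-17.51, -46.26) = -159.2677° be the start→goal bearing.
Normalize: d = |goal − start| / ρ = 49.462993/4.2 = 11.776903, α = (θ_start − ψ) mod 360° = 145.5677° = 2.540636 rad, β = (θ_goal − ψ) mod 360° = 53.1677° = 0.927952 rad.
Common terms: sin α = 0.565432, cos α = -0.824795, sin β = 0.800394, cos β = 0.599475, cos(α−β) = -0.041876, d² = 138.695448. Work in radians in the unit-radius frame; every candidate has L = ρ·(t + p + q).
LSL: p² = 2 + d² − 2cos(α−β) + 2d(sin α − sin β) = 135.244958; p = √p² = 11.629487; φ = atan2(cos β − cos α, d + sin α − sin β) = 0.122779 rad; t = (φ − α) mod 2π = 3.865328 rad, q = (β − φ) mod 2π = 0.805173 rad → L = 4.2·(3.865328 + 11.629487 + 0.805173) = 4.2·16.299988 = 68.459948 m
RSR: p² = 2 + d² − 2cos(α−β) + 2d(sin β − sin α) = 146.313440; p = √p² = 12.096009; φ = atan2(cos α − cos β, d − sin α + sin β) = -0.118021 rad; t = (α − φ) mod 2π = 2.658657 rad, q = (φ − β) mod 2π = 5.237213 rad → L = 4.2·(2.658657 + 12.096009 + 5.237213) = 4.2·19.991879 = 83.965891 m
LSR: p² = d² − 2 + 2cos(α−β) + 2d(sin α + sin β) = 168.782088; p = √p² = 12.991616; φ = atan2(−cos α − cos β, d + sin α + sin β) − atan2(−2, p) = 0.169889 rad; t = (φ − α) mod 2π = 3.912438 rad, q = (φ − β) mod 2π = 5.525122 rad → L = 4.2·(3.912438 + 12.991616 + 5.525122) = 4.2·22.429177 = 94.202543 m
RSL: p² = d² − 2 + 2cos(α−β) − 2d(sin α + sin β) = 104.441305; p = √p² = 10.219653; φ = atan2(cos α + cos β, d − sin α − sin β) − atan2(2, p) = -0.214898 rad; t = (α − φ) mod 2π = 2.755534 rad, q = (β − φ) mod 2π = 1.142849 rad → L = 4.2·(2.755534 + 10.219653 + 1.142849) = 4.2·14.118036 = 59.295751 m
RLR: c = (6 − d² + 2cos(α−β) + 2d(sin α − sin β))/8 = -17.289180, |c| > 1 → infeasible
LRL: c = (6 − d² + 2cos(α−β) − 2d(sin α − sin β))/8 = -15.905620, |c| > 1 → infeasible
Shortest: RSL with L = 59.295751 m ≈ 59.2958 m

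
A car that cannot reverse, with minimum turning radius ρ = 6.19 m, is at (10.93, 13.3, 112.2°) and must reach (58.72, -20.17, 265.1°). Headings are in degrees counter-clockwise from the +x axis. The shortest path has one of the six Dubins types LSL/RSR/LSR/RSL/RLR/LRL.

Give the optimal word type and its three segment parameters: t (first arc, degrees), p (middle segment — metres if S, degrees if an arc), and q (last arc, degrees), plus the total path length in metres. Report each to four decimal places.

Let ψ = atan2(Δy, Δx) = atan2(-33.47, 47.79) = -35.0057° be the start→goal bearing.
Normalize: d = |goal − start| / ρ = 58.344880/6.19 = 9.425667, α = (θ_start − ψ) mod 360° = 147.2057° = 2.569224 rad, β = (θ_goal − ψ) mod 360° = 300.1057° = 5.237833 rad.
Common terms: sin α = 0.541625, cos α = -0.840620, sin β = -0.865102, cos β = 0.501597, cos(α−β) = -0.890213, d² = 88.843202. Work in radians in the unit-radius frame; every candidate has L = ρ·(t + p + q).
LSL: p² = 2 + d² − 2cos(α−β) + 2d(sin α − sin β) = 119.142293; p = √p² = 10.915232; φ = atan2(cos β − cos α, d + sin α − sin β) = 0.123279 rad; t = (φ − α) mod 2π = 3.837241 rad, q = (β − φ) mod 2π = 5.114553 rad → L = 6.19·(3.837241 + 10.915232 + 5.114553) = 6.19·19.867026 = 122.976890 m
RSR: p² = 2 + d² − 2cos(α−β) + 2d(sin β − sin α) = 66.104962; p = √p² = 8.130496; φ = atan2(cos α − cos β, d − sin α + sin β) = -0.165843 rad; t = (α − φ) mod 2π = 2.735068 rad, q = (φ − β) mod 2π = 0.879509 rad → L = 6.19·(2.735068 + 8.130496 + 0.879509) = 6.19·11.745073 = 72.702000 m
LSR: p² = d² − 2 + 2cos(α−β) + 2d(sin α + sin β) = 78.964805; p = √p² = 8.886214; φ = atan2(−cos α − cos β, d + sin α + sin β) − atan2(−2, p) = 0.258608 rad; t = (φ − α) mod 2π = 3.972569 rad, q = (φ − β) mod 2π = 1.303961 rad → L = 6.19·(3.972569 + 8.886214 + 1.303961) = 6.19·14.162744 = 87.667388 m
RSL: p² = d² − 2 + 2cos(α−β) − 2d(sin α + sin β) = 91.160748; p = √p² = 9.547814; φ = atan2(cos α + cos β, d − sin α − sin β) − atan2(2, p) = -0.241247 rad; t = (α − φ) mod 2π = 2.810471 rad, q = (β − φ) mod 2π = 5.479080 rad → L = 6.19·(2.810471 + 9.547814 + 5.479080) = 6.19·17.837365 = 110.413288 m
RLR: c = (6 − d² + 2cos(α−β) + 2d(sin α − sin β))/8 = -7.263120, |c| > 1 → infeasible
LRL: c = (6 − d² + 2cos(α−β) − 2d(sin α − sin β))/8 = -13.892787, |c| > 1 → infeasible
Shortest: RSR with L = 72.702000 m ≈ 72.7020 m
Convert RSR to answer units (arcs ×180/π): t = 2.735068·180/π = 156.7078°, p = ρ·p = 6.19·8.130496 = 50.3278 m, q = 0.879509·180/π = 50.3922°, L = 72.7020 m.

RSR: t = 156.7078°, p = 50.3278 m, q = 50.3922°, L = 72.7020 m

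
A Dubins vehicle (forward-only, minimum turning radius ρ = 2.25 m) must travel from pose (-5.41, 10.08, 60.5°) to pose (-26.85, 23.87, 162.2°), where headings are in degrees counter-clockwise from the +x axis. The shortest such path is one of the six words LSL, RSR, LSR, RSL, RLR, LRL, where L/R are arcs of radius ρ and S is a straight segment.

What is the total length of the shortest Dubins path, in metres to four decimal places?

Let ψ = atan2(Δy, Δx) = atan2(13.79, -21.44) = 147.2513° be the start→goal bearing.
Normalize: d = |goal − start| / ρ = 25.491914/2.25 = 11.329740, α = (θ_start − ψ) mod 360° = 273.2487° = 4.769090 rad, β = (θ_goal − ψ) mod 360° = 14.9487° = 0.260905 rad.
Common terms: sin α = -0.998393, cos α = 0.056671, sin β = 0.257955, cos β = 0.966157, cos(α−β) = -0.202787, d² = 128.363002. Work in radians in the unit-radius frame; every candidate has L = ρ·(t + p + q).
LSL: p² = 2 + d² − 2cos(α−β) + 2d(sin α − sin β) = 102.300396; p = √p² = 10.114366; φ = atan2(cos β − cos α, d + sin α − sin β) = 0.090042 rad; t = (φ − α) mod 2π = 1.604137 rad, q = (β − φ) mod 2π = 0.170863 rad → L = 2.25·(1.604137 + 10.114366 + 0.170863) = 2.25·11.889366 = 26.751073 m
RSR: p² = 2 + d² − 2cos(α−β) + 2d(sin β − sin α) = 159.236758; p = √p² = 12.618905; φ = atan2(cos α − cos β, d − sin α + sin β) = -0.072136 rad; t = (α − φ) mod 2π = 4.841226 rad, q = (φ − β) mod 2π = 5.950145 rad → L = 2.25·(4.841226 + 12.618905 + 5.950145) = 2.25·23.410276 = 52.673120 m
LSR: p² = d² − 2 + 2cos(α−β) + 2d(sin α + sin β) = 109.179481; p = √p² = 10.448899; φ = atan2(−cos α − cos β, d + sin α + sin β) − atan2(−2, p) = 0.092828 rad; t = (φ − α) mod 2π = 1.606924 rad, q = (φ − β) mod 2π = 6.115109 rad → L = 2.25·(1.606924 + 10.448899 + 6.115109) = 2.25·18.170931 = 40.884595 m
RSL: p² = d² − 2 + 2cos(α−β) − 2d(sin α + sin β) = 142.735375; p = √p² = 11.947191; φ = atan2(cos α + cos β, d − sin α − sin β) − atan2(2, p) = -0.081327 rad; t = (α − φ) mod 2π = 4.850417 rad, q = (β − φ) mod 2π = 0.342232 rad → L = 2.25·(4.850417 + 11.947191 + 0.342232) = 2.25·17.139840 = 38.564641 m
RLR: c = (6 − d² + 2cos(α−β) + 2d(sin α − sin β))/8 = -18.904595, |c| > 1 → infeasible
LRL: c = (6 − d² + 2cos(α−β) − 2d(sin α − sin β))/8 = -11.787549, |c| > 1 → infeasible
Shortest: LSL with L = 26.751073 m ≈ 26.7511 m

26.7511 m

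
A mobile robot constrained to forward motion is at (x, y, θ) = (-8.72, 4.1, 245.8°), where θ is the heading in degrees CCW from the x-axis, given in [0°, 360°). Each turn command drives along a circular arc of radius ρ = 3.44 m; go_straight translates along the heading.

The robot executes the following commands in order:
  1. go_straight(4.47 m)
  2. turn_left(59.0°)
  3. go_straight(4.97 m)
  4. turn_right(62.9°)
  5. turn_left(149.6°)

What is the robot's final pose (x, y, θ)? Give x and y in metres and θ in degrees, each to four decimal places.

(-2.3613, -15.5686, 31.5000°)

set_pose: (x, y, θ) = (-8.7200, 4.1000, 245.8000°), ρ = 3.44
go_straight(4.47): x += 4.47·cos θ, y += 4.47·sin θ → (-10.5524, 0.0228, 245.8000°)
turn_left(59.0°): centre at ρ to the left, rotate +59.0° → (-10.2394, -3.3506, 304.8000°)
go_straight(4.97): x += 4.97·cos θ, y += 4.97·sin θ → (-7.4030, -7.4317, 304.8000°)
turn_right(62.9°): centre at ρ to the right, rotate −62.9° → (-7.1932, -11.0152, 241.9000°)
turn_left(149.6°): centre at ρ to the left, rotate +149.6° → (-2.3613, -15.5686, 391.5000° ≡ 31.5000°)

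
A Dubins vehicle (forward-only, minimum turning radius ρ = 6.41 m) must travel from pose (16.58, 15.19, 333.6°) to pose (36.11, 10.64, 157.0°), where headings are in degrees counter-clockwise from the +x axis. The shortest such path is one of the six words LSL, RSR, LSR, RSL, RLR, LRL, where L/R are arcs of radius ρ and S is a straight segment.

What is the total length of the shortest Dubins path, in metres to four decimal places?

42.1934 m

Let ψ = atan2(Δy, Δx) = atan2(-4.55, 19.53) = -13.1145° be the start→goal bearing.
Normalize: d = |goal − start| / ρ = 20.053015/6.41 = 3.128395, α = (θ_start − ψ) mod 360° = 346.7145° = 6.051310 rad, β = (θ_goal − ψ) mod 360° = 170.1145° = 2.969059 rad.
Common terms: sin α = -0.229803, cos α = 0.973237, sin β = 0.171679, cos β = -0.985153, cos(α−β) = -0.998240, d² = 9.786858. Work in radians in the unit-radius frame; every candidate has L = ρ·(t + p + q).
LSL: p² = 2 + d² − 2cos(α−β) + 2d(sin α − sin β) = 11.271351; p = √p² = 3.357283; φ = atan2(cos β − cos α, d + sin α − sin β) = -0.622817 rad; t = (φ − α) mod 2π = 5.892243 rad, q = (β − φ) mod 2π = 3.591876 rad → L = 6.41·(5.892243 + 3.357283 + 3.591876) = 6.41·12.841402 = 82.313389 m
RSR: p² = 2 + d² − 2cos(α−β) + 2d(sin β − sin α) = 16.295325; p = √p² = 4.036747; φ = atan2(cos α − cos β, d − sin α + sin β) = 0.506524 rad; t = (α − φ) mod 2π = 5.544786 rad, q = (φ − β) mod 2π = 3.820650 rad → L = 6.41·(5.544786 + 4.036747 + 3.820650) = 6.41·13.402184 = 85.907997 m
LSR: p² = d² − 2 + 2cos(α−β) + 2d(sin α + sin β) = 5.426711; p = √p² = 2.329530; φ = atan2(−cos α − cos β, d + sin α + sin β) − atan2(−2, p) = 0.713313 rad; t = (φ − α) mod 2π = 0.945188 rad, q = (φ − β) mod 2π = 4.027440 rad → L = 6.41·(0.945188 + 2.329530 + 4.027440) = 6.41·7.302158 = 46.806834 m
RSL: p² = d² − 2 + 2cos(α−β) − 2d(sin α + sin β) = 6.154046; p = √p² = 2.480735; φ = atan2(cos α + cos β, d − sin α − sin β) − atan2(2, p) = -0.682257 rad; t = (α − φ) mod 2π = 0.450382 rad, q = (β − φ) mod 2π = 3.651316 rad → L = 6.41·(0.450382 + 2.480735 + 3.651316) = 6.41·6.582433 = 42.193396 m
RLR: c = (6 − d² + 2cos(α−β) + 2d(sin α − sin β))/8 = -1.036916, |c| > 1 → infeasible
LRL: c = (6 − d² + 2cos(α−β) − 2d(sin α − sin β))/8 = -0.408919; p = 2π − arccos c = 4.291120 rad; φ = atan2(cos β − cos α, d + sin α − sin β) = -0.622817 rad; t = (φ − α + p/2) mod 2π = 1.754618 rad, q = (β − α − t + p) mod 2π = 5.737436 rad → L = 6.41·(1.754618 + 4.291120 + 5.737436) = 6.41·11.783174 = 75.530144 m
Shortest: RSL with L = 42.193396 m ≈ 42.1934 m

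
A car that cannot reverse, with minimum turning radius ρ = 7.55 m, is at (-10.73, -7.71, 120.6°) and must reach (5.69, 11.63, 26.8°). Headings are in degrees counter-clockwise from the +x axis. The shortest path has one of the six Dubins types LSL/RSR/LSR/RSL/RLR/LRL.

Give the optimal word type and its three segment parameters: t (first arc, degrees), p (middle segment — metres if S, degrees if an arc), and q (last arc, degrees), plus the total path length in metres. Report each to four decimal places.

Let ψ = atan2(Δy, Δx) = atan2(19.34, 16.42) = 49.6682° be the start→goal bearing.
Normalize: d = |goal − start| / ρ = 25.370298/7.55 = 3.360304, α = (θ_start − ψ) mod 360° = 70.9318° = 1.237994 rad, β = (θ_goal − ψ) mod 360° = 337.1318° = 5.884061 rad.
Common terms: sin α = 0.945131, cos α = 0.326693, sin β = -0.388612, cos β = 0.921402, cos(α−β) = -0.066274, d² = 11.291645. Work in radians in the unit-radius frame; every candidate has L = ρ·(t + p + q).
LSL: p² = 2 + d² − 2cos(α−β) + 2d(sin α − sin β) = 22.387755; p = √p² = 4.731570; φ = atan2(cos β − cos α, d + sin α − sin β) = 0.126023 rad; t = (φ − α) mod 2π = 5.171214 rad, q = (β − φ) mod 2π = 5.758038 rad → L = 7.55·(5.171214 + 4.731570 + 5.758038) = 7.55·15.660822 = 118.239204 m
RSR: p² = 2 + d² − 2cos(α−β) + 2d(sin β − sin α) = 4.460631; p = √p² = 2.112021; φ = atan2(cos α − cos β, d − sin α + sin β) = -0.285443 rad; t = (α − φ) mod 2π = 1.523438 rad, q = (φ − β) mod 2π = 0.113681 rad → L = 7.55·(1.523438 + 2.112021 + 0.113681) = 7.55·3.749139 = 28.306003 m
LSR: p² = d² − 2 + 2cos(α−β) + 2d(sin α + sin β) = 12.899242; p = √p² = 3.591551; φ = atan2(−cos α − cos β, d + sin α + sin β) − atan2(−2, p) = 0.199619 rad; t = (φ − α) mod 2π = 5.244810 rad, q = (φ − β) mod 2π = 0.598744 rad → L = 7.55·(5.244810 + 3.591551 + 0.598744) = 7.55·9.435105 = 71.235045 m
RSL: p² = d² − 2 + 2cos(α−β) − 2d(sin α + sin β) = 5.418953; p = √p² = 2.327864; φ = atan2(cos α + cos β, d − sin α − sin β) − atan2(2, p) = -0.290976 rad; t = (α − φ) mod 2π = 1.528970 rad, q = (β − φ) mod 2π = 6.175037 rad → L = 7.55·(1.528970 + 2.327864 + 6.175037) = 7.55·10.031871 = 75.740627 m
RLR: c = (6 − d² + 2cos(α−β) + 2d(sin α − sin β))/8 = 0.442421; p = 2π − arccos c = 5.170686 rad; φ = atan2(cos α − cos β, d − sin α + sin β) = -0.285443 rad; t = (α − φ + p/2) mod 2π = 4.108780 rad, q = (α − β − t + p) mod 2π = 2.699024 rad → L = 7.55·(4.108780 + 5.170686 + 2.699024) = 7.55·11.978490 = 90.437599 m
LRL: c = (6 − d² + 2cos(α−β) − 2d(sin α − sin β))/8 = -1.798469, |c| > 1 → infeasible
Shortest: RSR with L = 28.306003 m ≈ 28.3060 m
Convert RSR to answer units (arcs ×180/π): t = 1.523438·180/π = 87.2865°, p = ρ·p = 7.55·2.112021 = 15.9458 m, q = 0.113681·180/π = 6.5135°, L = 28.3060 m.

RSR: t = 87.2865°, p = 15.9458 m, q = 6.5135°, L = 28.3060 m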